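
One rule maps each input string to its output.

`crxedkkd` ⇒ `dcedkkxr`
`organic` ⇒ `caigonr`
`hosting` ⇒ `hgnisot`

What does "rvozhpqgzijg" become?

ggihojqpvrzz

Looking at the pairs, the operation is to sort the characters into alphabetical order, then swap each adjacent pair of characters (1↔2, 3↔4, ...).
"rvozhpqgzijg" → "gghijopqrvzz" → "ggihojqpvrzz".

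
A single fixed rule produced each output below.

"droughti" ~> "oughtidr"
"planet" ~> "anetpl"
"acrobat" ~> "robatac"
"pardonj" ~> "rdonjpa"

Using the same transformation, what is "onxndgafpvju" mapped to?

Looking at the pairs, the operation is to move the first 2 characters to the end (rotate left by 2).
Doing the same to "onxndgafpvju": "xndgafpvjuon".

xndgafpvjuon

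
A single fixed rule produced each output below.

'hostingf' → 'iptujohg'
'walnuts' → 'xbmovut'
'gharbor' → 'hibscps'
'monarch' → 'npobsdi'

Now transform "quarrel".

rvbssfm

The rule is to shift every letter 1 place forward in the alphabet (wrapping around).
On "quarrel" that produces "rvbssfm".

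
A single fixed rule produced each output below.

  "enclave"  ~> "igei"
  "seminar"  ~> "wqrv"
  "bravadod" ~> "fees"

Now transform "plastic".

texg

Rule — shift every letter 4 places forward in the alphabet (wrapping around), then keep every other character starting from the first (positions 1st, 3rd, 5th, ...).
For "plastic", step one produces "tpewxmg"; step two turns that into "texg".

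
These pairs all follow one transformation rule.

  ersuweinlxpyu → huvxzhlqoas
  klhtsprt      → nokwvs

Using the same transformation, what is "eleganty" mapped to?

The transformation: delete the last 2 characters, then shift every letter 3 places forward in the alphabet (wrapping around).
Applying both steps to "eleganty": "elegan", then "hohjdq".

hohjdq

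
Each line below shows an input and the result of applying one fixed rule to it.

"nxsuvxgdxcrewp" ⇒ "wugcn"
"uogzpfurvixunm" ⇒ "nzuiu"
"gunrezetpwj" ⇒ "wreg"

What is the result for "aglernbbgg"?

geba

Rule — keep one character in every 3, starting at position 1 (positions 1st, 4th, 7th, ...), then swap the first and last characters.
"aglernbbgg" → "aebg" → "geba".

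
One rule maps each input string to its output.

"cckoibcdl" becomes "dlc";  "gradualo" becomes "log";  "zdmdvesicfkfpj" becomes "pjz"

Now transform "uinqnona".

Looking at the pairs, the operation is to move the first character to the end, then keep only the last 3 characters.
Applying both steps to "uinqnona": "inqnonau", then "nau".

nau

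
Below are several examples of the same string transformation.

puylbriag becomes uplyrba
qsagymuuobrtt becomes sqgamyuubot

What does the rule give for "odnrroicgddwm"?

Rule — swap each adjacent pair of characters (1↔2, 3↔4, ...), then delete the last 2 characters.
For "odnrroicgddwm" the result is "dornorcidgw".

dornorcidgw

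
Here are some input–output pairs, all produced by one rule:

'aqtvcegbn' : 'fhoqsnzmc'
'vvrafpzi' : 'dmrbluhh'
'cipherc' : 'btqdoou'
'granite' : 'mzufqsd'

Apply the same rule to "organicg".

In each case the input is transformed by: move the first 2 characters to the end (rotate left by 2), then shift every letter 12 places forward in the alphabet (wrapping around).
Applying both steps to "organicg": "ganicgor", then "smzuosad".

smzuosad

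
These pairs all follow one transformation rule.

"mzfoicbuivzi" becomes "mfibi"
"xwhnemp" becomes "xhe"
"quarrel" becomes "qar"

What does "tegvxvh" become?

The rule is to keep every other character starting from the first (positions 1st, 3rd, 5th, ...), then delete the last character.
"tegvxvh" → "tgxh" → "tgx".
(Check on "xwhnemp": → "xhep" → "xhe" ✓)

tgx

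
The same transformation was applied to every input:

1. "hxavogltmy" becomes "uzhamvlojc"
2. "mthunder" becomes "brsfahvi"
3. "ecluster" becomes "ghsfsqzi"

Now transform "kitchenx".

vsblywhq

The pattern: shift every letter 12 places backward in the alphabet (wrapping around), then swap the front and back halves of the string.
For "kitchenx", step one produces "ywhqvsbl"; step two turns that into "vsblywhq".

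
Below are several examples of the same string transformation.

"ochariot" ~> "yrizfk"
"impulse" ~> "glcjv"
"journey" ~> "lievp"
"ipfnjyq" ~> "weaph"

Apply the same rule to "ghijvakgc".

zamrbxt

The pattern: delete the first 2 characters, then shift every letter 9 places backward in the alphabet (wrapping around).
Applying both steps to "ghijvakgc": "ijvakgc", then "zamrbxt".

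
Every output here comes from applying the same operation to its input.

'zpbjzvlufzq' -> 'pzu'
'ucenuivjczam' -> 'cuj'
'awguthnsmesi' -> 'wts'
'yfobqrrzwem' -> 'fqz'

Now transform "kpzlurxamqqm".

Each output is the input with this applied: delete the last 3 characters, then keep one character in every 3, starting at position 2 (positions 2nd, 5th, 8th, ...).
So "kpzlurxamqqm" becomes "pua".

pua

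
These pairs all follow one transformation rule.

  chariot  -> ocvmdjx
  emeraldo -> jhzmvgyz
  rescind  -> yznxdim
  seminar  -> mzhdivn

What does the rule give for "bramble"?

zmvhwgw

The rule is to shift every letter 5 places backward in the alphabet (wrapping around), then swap the first and last characters.
Starting from "bramble": after the first operation, "wmvhwgz"; after the second, "zmvhwgw".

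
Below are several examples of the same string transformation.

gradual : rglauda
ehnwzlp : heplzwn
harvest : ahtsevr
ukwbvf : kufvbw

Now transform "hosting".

The transformation: reverse the string, then move the last 2 characters to the front (rotate right by 2).
"hosting" → "gnitsoh" → "ohgnits".

ohgnits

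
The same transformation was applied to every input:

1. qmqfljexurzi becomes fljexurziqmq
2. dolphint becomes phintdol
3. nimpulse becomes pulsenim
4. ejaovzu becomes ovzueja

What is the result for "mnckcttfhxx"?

Looking at the pairs, the operation is to move the first 3 characters to the end (rotate left by 3).
Doing the same to "mnckcttfhxx": "kcttfhxxmnc".

kcttfhxxmnc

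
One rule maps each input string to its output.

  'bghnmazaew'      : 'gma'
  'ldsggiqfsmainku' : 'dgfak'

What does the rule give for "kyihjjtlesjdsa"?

yjlja

In each case the input is transformed by: keep one character in every 3, starting at position 2 (positions 2nd, 5th, 8th, ...).
Doing the same to "kyihjjtlesjdsa": "yjlja".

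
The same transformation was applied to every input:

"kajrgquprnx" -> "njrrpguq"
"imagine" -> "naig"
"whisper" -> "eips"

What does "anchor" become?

Rule — take characters alternately from the front and the back (1st, last, 2nd, 2nd-last, ...), then delete the first 3 characters.
Applying both steps to "anchor": "arnoch", then "och".

och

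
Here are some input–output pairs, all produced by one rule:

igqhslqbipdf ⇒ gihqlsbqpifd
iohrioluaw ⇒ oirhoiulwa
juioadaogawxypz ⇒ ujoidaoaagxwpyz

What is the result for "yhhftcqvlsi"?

Each output is the input with this applied: swap each adjacent pair of characters (1↔2, 3↔4, ...).
On "yhhftcqvlsi" that produces "hyfhctvqsli".

hyfhctvqsli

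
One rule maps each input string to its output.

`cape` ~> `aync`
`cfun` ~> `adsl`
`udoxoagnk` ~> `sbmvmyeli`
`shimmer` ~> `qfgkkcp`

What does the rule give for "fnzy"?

dlxw

Each output is the input with this applied: shift every letter 2 places backward in the alphabet (wrapping around).
On "fnzy" that produces "dlxw".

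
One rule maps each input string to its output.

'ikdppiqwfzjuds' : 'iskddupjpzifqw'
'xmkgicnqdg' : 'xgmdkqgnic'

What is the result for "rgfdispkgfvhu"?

rughfvdfigskp

What's happening: take characters alternately from the front and the back (1st, last, 2nd, 2nd-last, ...).
Doing the same to "rgfdispkgfvhu": "rughfvdfigskp".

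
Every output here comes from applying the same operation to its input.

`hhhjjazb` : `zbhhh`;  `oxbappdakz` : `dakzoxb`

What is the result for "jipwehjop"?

Each output is the input with this applied: move the first 3 characters to the end (rotate left by 3), then delete the first 3 characters.
On "jipwehjop": the first step gives "wehjopjip", and the second then gives "jopjip".

jopjip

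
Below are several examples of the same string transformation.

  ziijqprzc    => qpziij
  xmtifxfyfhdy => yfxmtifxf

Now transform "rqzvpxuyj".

The pattern: delete the last 3 characters, then move the last 2 characters to the front (rotate right by 2).
For "rqzvpxuyj", step one produces "rqzvpx"; step two turns that into "pxrqzv".

pxrqzv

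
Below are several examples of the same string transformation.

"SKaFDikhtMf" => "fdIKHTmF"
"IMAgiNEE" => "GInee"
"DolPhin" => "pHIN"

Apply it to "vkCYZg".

yzG

The transformation: delete the first 3 characters, then flip the case of every letter.
"vkCYZg" → "YZg" → "yzG".
(Check on "DolPhin": → "Phin" → "pHIN" ✓)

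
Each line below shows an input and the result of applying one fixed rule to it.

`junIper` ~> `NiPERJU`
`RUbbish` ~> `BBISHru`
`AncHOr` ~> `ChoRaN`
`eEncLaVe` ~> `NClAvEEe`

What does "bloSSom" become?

Looking at the pairs, the operation is to move the first 2 characters to the end (rotate left by 2), then flip the case of every letter.
Working it through for "bloSSom": intermediate "oSSombl", final "OssOMBL".

OssOMBL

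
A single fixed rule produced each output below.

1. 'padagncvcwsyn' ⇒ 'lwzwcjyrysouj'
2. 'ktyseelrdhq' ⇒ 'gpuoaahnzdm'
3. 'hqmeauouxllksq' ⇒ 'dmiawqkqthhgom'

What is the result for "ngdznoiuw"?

jczvjkeqs

The transformation: shift every letter 4 places backward in the alphabet (wrapping around).
"ngdznoiuw" → "jczvjkeqs".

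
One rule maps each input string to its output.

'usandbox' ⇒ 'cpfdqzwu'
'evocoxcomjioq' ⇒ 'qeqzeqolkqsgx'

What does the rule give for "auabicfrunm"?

cdkehtwpocw

Looking at the pairs, the operation is to move the first 2 characters to the end (rotate left by 2), then shift every letter 2 places forward in the alphabet (wrapping around).
Working it through for "auabicfrunm": intermediate "abicfrunmau", final "cdkehtwpocw".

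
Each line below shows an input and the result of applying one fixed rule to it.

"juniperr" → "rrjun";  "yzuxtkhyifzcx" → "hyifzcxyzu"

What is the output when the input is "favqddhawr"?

hawrfav

Each output is the input with this applied: move the first 3 characters to the end (rotate left by 3), then delete the first 3 characters.
For "favqddhawr", step one produces "qddhawrfav"; step two turns that into "hawrfav".
(Check on "yzuxtkhyifzcx": → "xtkhyifzcxyzu" → "hyifzcxyzu" ✓)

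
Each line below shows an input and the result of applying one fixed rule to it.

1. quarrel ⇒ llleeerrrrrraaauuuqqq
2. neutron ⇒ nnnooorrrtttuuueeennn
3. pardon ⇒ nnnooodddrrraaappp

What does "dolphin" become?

nnniiihhhpppllloooddd

The pattern: repeat every character 3 times, then reverse the string.
"dolphin" → "nnniiihhhpppllloooddd".
(Check on "pardon": → "pppaaarrrdddooonnn" → "nnnooodddrrraaappp" ✓)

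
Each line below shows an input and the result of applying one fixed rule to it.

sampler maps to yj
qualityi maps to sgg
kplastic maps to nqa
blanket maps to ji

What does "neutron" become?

Rule — keep one character in every 3, starting at position 2 (positions 2nd, 5th, 8th, ...), then shift every letter 2 places backward in the alphabet (wrapping around).
Working it through for "neutron": intermediate "er", final "cp".

cp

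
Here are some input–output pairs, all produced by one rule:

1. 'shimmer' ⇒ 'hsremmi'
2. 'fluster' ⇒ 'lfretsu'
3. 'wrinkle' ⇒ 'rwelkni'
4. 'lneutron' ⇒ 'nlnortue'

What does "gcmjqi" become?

The transformation: reverse the string, then move the last 2 characters to the front (rotate right by 2).
Starting from "gcmjqi": after the first operation, "iqjmcg"; after the second, "cgiqjm".

cgiqjm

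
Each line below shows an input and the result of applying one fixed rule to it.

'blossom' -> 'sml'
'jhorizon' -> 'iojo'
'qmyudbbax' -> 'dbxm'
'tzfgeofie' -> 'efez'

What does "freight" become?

gtr

The rule is to move the first 3 characters to the end (rotate left by 3), then keep every other character starting from the second (positions 2nd, 4th, 6th, ...).
Working it through for "freight": intermediate "ightfre", final "gtr".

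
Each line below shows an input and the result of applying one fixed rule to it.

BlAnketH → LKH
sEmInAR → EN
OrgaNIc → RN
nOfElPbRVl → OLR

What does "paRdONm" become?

AO

Rule — keep one character in every 3, starting at position 2 (positions 2nd, 5th, 8th, ...), then convert every letter to uppercase.
Applying both steps to "paRdONm": "aO", then "AO".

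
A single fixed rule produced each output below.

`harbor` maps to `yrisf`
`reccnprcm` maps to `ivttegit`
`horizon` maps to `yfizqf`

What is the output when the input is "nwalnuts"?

The pattern: delete the last character, then shift every letter 9 places backward in the alphabet (wrapping around).
For "nwalnuts", step one produces "nwalnut"; step two turns that into "enrcelk".

enrcelk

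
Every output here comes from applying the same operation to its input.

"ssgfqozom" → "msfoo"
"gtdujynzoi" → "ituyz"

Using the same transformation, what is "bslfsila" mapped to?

Rule — move the last character to the front, then keep every other character starting from the first (positions 1st, 3rd, 5th, ...).
Doing the same to "bslfsila": "asfi".

asfi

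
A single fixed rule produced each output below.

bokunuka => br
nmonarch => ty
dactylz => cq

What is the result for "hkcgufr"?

wi

In each case the input is transformed by: shift every letter 9 places backward in the alphabet (wrapping around), then keep only the last 2 characters.
For "hkcgufr", step one produces "ybtxlwi"; step two turns that into "wi".
(Check on "nmonarch": → "edferity" → "ty" ✓)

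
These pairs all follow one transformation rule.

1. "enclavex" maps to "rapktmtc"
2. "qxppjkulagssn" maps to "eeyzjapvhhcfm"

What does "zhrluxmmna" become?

gajmbbcpow

The rule is to shift every letter 11 places backward in the alphabet (wrapping around), then move the first 2 characters to the end (rotate left by 2).
"zhrluxmmna" → "owgajmbbcp" → "gajmbbcpow".
(Check on "qxppjkulagssn": → "fmeeyzjapvhhc" → "eeyzjapvhhcfm" ✓)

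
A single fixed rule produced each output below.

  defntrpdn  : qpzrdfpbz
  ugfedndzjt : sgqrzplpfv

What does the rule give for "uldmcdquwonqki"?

xgyppogcaiczuw

Looking at the pairs, the operation is to swap each adjacent pair of characters (1↔2, 3↔4, ...), then shift every letter 12 places forward in the alphabet (wrapping around).
So "uldmcdquwonqki" becomes "xgyppogcaiczuw".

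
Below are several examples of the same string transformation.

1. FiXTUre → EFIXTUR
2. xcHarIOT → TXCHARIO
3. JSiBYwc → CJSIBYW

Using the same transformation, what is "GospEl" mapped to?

The transformation: move the last character to the front, then convert every letter to uppercase.
"GospEl" → "lGospE" → "LGOSPE".

LGOSPE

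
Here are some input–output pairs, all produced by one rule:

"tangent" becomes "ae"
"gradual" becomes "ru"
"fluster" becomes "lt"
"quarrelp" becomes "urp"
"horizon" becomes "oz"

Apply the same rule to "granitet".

rit

Looking at the pairs, the operation is to keep one character in every 3, starting at position 2 (positions 2nd, 5th, 8th, ...).
Doing the same to "granitet": "rit".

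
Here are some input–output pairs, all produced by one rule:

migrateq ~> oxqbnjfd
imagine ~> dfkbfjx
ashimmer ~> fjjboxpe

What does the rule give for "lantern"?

qbokixk

What's happening: move the first 3 characters to the end (rotate left by 3), then shift every letter 3 places backward in the alphabet (wrapping around).
Doing the same to "lantern": "qbokixk".
(Check on "imagine": → "gineima" → "dfkbfjx" ✓)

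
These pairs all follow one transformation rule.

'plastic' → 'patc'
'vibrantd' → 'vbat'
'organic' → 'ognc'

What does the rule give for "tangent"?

tnet

Each output is the input with this applied: keep every other character starting from the first (positions 1st, 3rd, 5th, ...).
So "tangent" becomes "tnet".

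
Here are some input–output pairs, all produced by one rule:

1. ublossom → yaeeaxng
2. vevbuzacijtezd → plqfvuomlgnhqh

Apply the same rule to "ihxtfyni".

uzkrfjtu

Each output is the input with this applied: shift every letter 12 places forward in the alphabet (wrapping around), then reverse the string.
On "ihxtfyni": the first step gives "utjfrkzu", and the second then gives "uzkrfjtu".
(Check on "ublossom": → "gnxaeeay" → "yaeeaxng" ✓)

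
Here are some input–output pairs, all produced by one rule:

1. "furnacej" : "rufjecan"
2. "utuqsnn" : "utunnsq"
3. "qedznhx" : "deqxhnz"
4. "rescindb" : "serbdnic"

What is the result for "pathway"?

Rule — reverse the string, then move the last 3 characters to the front (rotate right by 3).
For "pathway", step one produces "yawhtap"; step two turns that into "tapyawh".

tapyawh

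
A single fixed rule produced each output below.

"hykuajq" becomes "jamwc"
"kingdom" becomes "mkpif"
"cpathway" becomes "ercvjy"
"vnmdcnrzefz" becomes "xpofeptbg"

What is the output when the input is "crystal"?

etauv

The pattern: shift every letter 2 places forward in the alphabet (wrapping around), then delete the last 2 characters.
For "crystal", step one produces "etauvcn"; step two turns that into "etauv".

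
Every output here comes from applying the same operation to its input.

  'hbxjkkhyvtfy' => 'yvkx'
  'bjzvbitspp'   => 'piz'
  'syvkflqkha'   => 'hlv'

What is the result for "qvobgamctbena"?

ntao

The rule is to keep one character in every 3, starting at position 3 (positions 3rd, 6th, 9th, ...), then reverse the string.
Starting from "qvobgamctbena": after the first operation, "oatn"; after the second, "ntao".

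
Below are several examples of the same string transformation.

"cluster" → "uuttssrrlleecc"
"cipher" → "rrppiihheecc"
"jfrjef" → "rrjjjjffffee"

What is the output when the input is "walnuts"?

wwuuttssnnllaa

Rule — sort the characters into reverse alphabetical order, then double every character.
"walnuts" → "wutsnla" → "wwuuttssnnllaa".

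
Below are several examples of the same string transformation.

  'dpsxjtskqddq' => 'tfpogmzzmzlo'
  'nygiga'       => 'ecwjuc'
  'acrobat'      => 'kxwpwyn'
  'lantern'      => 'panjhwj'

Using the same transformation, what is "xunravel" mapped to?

nwrahtqj

What's happening: shift every letter 4 places backward in the alphabet (wrapping around), then move the first 3 characters to the end (rotate left by 3).
On "xunravel" that produces "nwrahtqj".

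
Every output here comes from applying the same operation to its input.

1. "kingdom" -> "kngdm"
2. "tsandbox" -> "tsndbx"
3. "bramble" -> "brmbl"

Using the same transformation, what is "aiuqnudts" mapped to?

qndts

In each case the input is transformed by: remove every vowel.
On "aiuqnudts" that produces "qndts".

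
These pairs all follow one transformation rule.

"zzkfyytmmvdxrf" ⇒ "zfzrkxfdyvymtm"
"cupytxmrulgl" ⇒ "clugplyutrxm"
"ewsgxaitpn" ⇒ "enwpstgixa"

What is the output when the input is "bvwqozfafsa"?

Each output is the input with this applied: take characters alternately from the front and the back (1st, last, 2nd, 2nd-last, ...).
For "bvwqozfafsa" the result is "bavswfqaofz".

bavswfqaofz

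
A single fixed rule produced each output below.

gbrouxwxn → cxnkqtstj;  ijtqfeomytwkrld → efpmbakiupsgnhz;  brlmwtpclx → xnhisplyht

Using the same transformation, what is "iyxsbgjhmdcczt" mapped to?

eutoxcfdizyyvp

What's happening: shift every letter 4 places backward in the alphabet (wrapping around).
Applying that to "iyxsbgjhmdcczt" gives "eutoxcfdizyyvp".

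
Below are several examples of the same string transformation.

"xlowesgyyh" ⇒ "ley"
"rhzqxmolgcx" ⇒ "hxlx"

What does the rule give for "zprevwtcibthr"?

pvct

The transformation: keep one character in every 3, starting at position 2 (positions 2nd, 5th, 8th, ...).
So "zprevwtcibthr" becomes "pvct".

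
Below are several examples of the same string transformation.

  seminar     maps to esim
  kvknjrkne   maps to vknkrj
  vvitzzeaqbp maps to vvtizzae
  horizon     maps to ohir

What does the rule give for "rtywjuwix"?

Each output is the input with this applied: swap each adjacent pair of characters (1↔2, 3↔4, ...), then delete the last 3 characters.
Working it through for "rtywjuwix": intermediate "trwyujiwx", final "trwyuj".

trwyuj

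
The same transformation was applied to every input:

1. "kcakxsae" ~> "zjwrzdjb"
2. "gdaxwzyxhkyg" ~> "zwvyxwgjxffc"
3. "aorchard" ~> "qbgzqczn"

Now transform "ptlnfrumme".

kmeqtlldos

The pattern: move the first 2 characters to the end (rotate left by 2), then shift every letter 1 place backward in the alphabet (wrapping around).
Starting from "ptlnfrumme": after the first operation, "lnfrummept"; after the second, "kmeqtlldos".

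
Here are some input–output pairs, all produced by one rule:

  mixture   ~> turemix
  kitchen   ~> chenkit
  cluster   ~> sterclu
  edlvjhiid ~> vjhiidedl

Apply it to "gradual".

Rule — move the first 3 characters to the end (rotate left by 3).
Doing the same to "gradual": "dualgra".

dualgra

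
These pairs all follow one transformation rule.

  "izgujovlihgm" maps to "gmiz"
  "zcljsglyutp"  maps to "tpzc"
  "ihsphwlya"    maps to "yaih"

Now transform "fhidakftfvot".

otfh

Each output is the input with this applied: move the last 2 characters to the front (rotate right by 2), then keep only the first 4 characters.
So "fhidakftfvot" becomes "otfh".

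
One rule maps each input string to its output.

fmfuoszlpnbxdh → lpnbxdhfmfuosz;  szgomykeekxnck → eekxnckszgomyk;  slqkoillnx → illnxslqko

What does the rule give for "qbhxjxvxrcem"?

The transformation: swap the front and back halves of the string.
For "qbhxjxvxrcem" the result is "vxrcemqbhxjx".

vxrcemqbhxjx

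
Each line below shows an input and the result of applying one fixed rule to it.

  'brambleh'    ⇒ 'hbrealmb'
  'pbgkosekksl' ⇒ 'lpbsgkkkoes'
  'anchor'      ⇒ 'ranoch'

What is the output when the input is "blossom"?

mblooss

The pattern: swap the first and last characters, then take characters alternately from the front and the back (1st, last, 2nd, 2nd-last, ...).
On "blossom": the first step gives "mlossob", and the second then gives "mblooss".
(Check on "pbgkosekksl": → "lbgkosekksp" → "lpbsgkkkoes" ✓)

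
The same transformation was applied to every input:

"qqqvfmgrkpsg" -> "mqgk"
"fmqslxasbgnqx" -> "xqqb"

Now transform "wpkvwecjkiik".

ekkk

Rule — keep one character in every 3, starting at position 3 (positions 3rd, 6th, 9th, ...), then swap each adjacent pair of characters (1↔2, 3↔4, ...).
On "wpkvwecjkiik": the first step gives "kekk", and the second then gives "ekkk".
(Check on "fmqslxasbgnqx": → "qxbq" → "xqqb" ✓)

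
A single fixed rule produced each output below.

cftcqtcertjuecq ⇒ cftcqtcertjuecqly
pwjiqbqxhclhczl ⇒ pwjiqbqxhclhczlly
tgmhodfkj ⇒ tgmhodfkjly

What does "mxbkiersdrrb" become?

mxbkiersdrrbly

The transformation: append "ly".
On "mxbkiersdrrb" that produces "mxbkiersdrrbly".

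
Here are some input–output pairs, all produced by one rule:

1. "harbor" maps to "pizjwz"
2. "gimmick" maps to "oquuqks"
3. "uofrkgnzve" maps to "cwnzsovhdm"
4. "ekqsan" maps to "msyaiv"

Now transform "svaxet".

The transformation: shift every letter 8 places forward in the alphabet (wrapping around).
Doing the same to "svaxet": "adifmb".

adifmb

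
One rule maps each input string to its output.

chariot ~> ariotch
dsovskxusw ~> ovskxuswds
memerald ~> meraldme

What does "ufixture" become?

ixtureuf

Each output is the input with this applied: move the first 2 characters to the end (rotate left by 2).
"ufixture" → "ixtureuf".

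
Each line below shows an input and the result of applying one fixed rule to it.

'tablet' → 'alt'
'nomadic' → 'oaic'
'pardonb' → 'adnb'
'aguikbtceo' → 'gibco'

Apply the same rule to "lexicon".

Each output is the input with this applied: swap each adjacent pair of characters (1↔2, 3↔4, ...), then keep every other character starting from the first (positions 1st, 3rd, 5th, ...).
Applying both steps to "lexicon": "elixocn", then "eion".

eion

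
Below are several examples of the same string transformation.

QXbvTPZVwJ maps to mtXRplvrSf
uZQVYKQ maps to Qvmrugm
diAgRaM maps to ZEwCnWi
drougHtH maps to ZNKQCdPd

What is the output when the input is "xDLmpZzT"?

Each output is the input with this applied: shift every letter 4 places backward in the alphabet (wrapping around), then flip the case of every letter.
Starting from "xDLmpZzT": after the first operation, "tZHilVvP"; after the second, "TzhILvVp".

TzhILvVp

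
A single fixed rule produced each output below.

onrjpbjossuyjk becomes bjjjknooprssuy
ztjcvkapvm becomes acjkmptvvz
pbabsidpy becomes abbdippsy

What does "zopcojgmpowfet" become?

cefgjmooopptwz

In each case the input is transformed by: sort the characters into alphabetical order.
For "zopcojgmpowfet" the result is "cefgjmooopptwz".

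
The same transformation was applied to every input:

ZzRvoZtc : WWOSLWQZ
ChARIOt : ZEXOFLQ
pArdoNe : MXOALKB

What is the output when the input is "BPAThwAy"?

YMXQETXV

Rule — shift every letter 3 places backward in the alphabet (wrapping around), then convert every letter to uppercase.
Applying both steps to "BPAThwAy": "YMXQetXv", then "YMXQETXV".
(Check on "ZzRvoZtc": → "WwOslWqz" → "WWOSLWQZ" ✓)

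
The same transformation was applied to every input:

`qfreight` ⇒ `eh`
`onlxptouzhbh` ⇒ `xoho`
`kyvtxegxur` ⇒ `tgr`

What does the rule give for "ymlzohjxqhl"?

The transformation: move the first character to the end, then keep one character in every 3, starting at position 3 (positions 3rd, 6th, 9th, ...).
Working it through for "ymlzohjxqhl": intermediate "mlzohjxqhly", final "zjh".

zjh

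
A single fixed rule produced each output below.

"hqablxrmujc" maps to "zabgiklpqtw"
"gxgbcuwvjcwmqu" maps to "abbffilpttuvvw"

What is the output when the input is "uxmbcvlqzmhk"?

In each case the input is transformed by: sort the characters into alphabetical order, then shift every letter 1 place backward in the alphabet (wrapping around).
On "uxmbcvlqzmhk": the first step gives "bchklmmquvxz", and the second then gives "abgjkllptuwy".

abgjkllptuwy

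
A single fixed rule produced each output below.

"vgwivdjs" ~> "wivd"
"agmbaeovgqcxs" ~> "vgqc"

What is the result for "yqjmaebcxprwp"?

cxpr

Each output is the input with this applied: move the last 2 characters to the front (rotate right by 2), then keep only the last 4 characters.
For "yqjmaebcxprwp", step one produces "wpyqjmaebcxpr"; step two turns that into "cxpr".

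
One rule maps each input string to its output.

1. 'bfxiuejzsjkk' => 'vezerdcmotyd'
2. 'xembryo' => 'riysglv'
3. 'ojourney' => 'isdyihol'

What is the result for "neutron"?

In each case the input is transformed by: take characters alternately from the front and the back (1st, last, 2nd, 2nd-last, ...), then shift every letter 6 places backward in the alphabet (wrapping around).
Applying that to "neutron" gives "hhyioln".
(Check on "ojourney": → "oyjeonur" → "isdyihol" ✓)

hhyioln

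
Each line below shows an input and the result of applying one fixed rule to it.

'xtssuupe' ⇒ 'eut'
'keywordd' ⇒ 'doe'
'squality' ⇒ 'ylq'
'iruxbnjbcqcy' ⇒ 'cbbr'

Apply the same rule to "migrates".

sai

The rule is to keep one character in every 3, starting at position 2 (positions 2nd, 5th, 8th, ...), then reverse the string.
Starting from "migrates": after the first operation, "ias"; after the second, "sai".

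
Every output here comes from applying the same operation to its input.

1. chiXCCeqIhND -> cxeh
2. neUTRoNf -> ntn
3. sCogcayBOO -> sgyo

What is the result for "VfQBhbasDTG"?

Looking at the pairs, the operation is to keep one character in every 3, starting at position 1 (positions 1st, 4th, 7th, ...), then convert every letter to lowercase.
Applying both steps to "VfQBhbasDTG": "VBaT", then "vbat".

vbat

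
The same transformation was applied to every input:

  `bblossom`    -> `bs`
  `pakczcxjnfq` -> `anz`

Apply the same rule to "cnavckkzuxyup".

nycz

Each output is the input with this applied: take characters alternately from the front and the back (1st, last, 2nd, 2nd-last, ...), then keep one character in every 3, starting at position 3 (positions 3rd, 6th, 9th, ...).
On "cnavckkzuxyup": the first step gives "cpnuayvxcukzk", and the second then gives "nycz".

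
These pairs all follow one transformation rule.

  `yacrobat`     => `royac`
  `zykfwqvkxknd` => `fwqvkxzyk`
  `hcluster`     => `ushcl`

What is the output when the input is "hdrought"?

ouhdr

The transformation: delete the last 3 characters, then move the first 3 characters to the end (rotate left by 3).
Starting from "hdrought": after the first operation, "hdrou"; after the second, "ouhdr".
(Check on "zykfwqvkxknd": → "zykfwqvkx" → "fwqvkxzyk" ✓)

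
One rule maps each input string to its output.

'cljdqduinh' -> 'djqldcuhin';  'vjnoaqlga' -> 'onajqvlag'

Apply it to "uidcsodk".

cdsioudk

What's happening: move the first 3 characters to the end (rotate left by 3), then take characters alternately from the front and the back (1st, last, 2nd, 2nd-last, ...).
For "uidcsodk", step one produces "csodkuid"; step two turns that into "cdsioudk".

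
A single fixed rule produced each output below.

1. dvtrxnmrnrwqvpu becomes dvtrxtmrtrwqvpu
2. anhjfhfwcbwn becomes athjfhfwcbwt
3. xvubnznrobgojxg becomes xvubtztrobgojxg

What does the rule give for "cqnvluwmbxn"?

cqtvluwmbxt

Each output is the input with this applied: replace every "n" with "t".
On "cqnvluwmbxn" that produces "cqtvluwmbxt".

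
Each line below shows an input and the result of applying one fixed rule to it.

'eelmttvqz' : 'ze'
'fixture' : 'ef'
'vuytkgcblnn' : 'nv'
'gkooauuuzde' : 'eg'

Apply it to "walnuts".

sw

What's happening: move the last character to the front, then keep only the first 2 characters.
For "walnuts", step one produces "swalnut"; step two turns that into "sw".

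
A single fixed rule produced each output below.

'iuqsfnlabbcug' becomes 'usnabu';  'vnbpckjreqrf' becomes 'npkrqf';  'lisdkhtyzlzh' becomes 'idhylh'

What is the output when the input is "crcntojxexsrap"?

rnoxxrp

The rule is to keep every other character starting from the second (positions 2nd, 4th, 6th, ...).
For "crcntojxexsrap" the result is "rnoxxrp".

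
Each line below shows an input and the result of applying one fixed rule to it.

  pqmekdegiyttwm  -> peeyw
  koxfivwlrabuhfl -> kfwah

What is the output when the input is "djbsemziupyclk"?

Looking at the pairs, the operation is to keep one character in every 3, starting at position 1 (positions 1st, 4th, 7th, ...).
So "djbsemziupyclk" becomes "dszpl".

dszpl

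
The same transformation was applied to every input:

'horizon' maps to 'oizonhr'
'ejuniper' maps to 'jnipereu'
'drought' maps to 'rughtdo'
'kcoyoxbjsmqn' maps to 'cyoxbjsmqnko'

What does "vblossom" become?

In each case the input is transformed by: move the first 2 characters to the end (rotate left by 2), then swap the first and last characters.
On "vblossom": the first step gives "lossomvb", and the second then gives "bossomvl".

bossomvl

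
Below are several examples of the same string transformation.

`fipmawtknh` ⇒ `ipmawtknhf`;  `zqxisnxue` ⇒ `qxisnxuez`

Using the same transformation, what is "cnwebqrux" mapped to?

nwebqruxc

The pattern: move the first character to the end.
Applying that to "cnwebqrux" gives "nwebqruxc".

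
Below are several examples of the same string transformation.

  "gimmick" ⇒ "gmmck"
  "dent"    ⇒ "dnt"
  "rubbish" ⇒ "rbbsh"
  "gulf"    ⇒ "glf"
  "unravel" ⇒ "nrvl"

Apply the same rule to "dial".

dl

The transformation: remove every vowel.
For "dial" the result is "dl".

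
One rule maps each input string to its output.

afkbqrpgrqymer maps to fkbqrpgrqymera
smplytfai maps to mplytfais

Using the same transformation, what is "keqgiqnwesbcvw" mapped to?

eqgiqnwesbcvwk

The transformation: move the first character to the end.
So "keqgiqnwesbcvw" becomes "eqgiqnwesbcvwk".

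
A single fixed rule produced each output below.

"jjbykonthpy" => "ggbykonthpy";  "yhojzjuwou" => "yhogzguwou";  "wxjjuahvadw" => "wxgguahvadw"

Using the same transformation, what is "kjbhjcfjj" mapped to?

kgbhgcfgg

Rule — replace every "j" with "g".
For "kjbhjcfjj" the result is "kgbhgcfgg".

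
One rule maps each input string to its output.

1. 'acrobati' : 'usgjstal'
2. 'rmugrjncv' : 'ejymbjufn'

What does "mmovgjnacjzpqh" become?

Each output is the input with this applied: swap each adjacent pair of characters (1↔2, 3↔4, ...), then shift every letter 8 places backward in the alphabet (wrapping around).
On "mmovgjnacjzpqh": the first step gives "mmvojganjcpzhq", and the second then gives "eengbysfbuhrzi".
(Check on "acrobati": → "caorabit" → "usgjstal" ✓)

eengbysfbuhrzi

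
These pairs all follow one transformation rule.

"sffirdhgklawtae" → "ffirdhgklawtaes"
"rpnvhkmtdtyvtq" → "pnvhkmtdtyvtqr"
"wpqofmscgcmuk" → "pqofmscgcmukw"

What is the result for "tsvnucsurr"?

The transformation: move the first character to the end.
"tsvnucsurr" → "svnucsurrt".

svnucsurrt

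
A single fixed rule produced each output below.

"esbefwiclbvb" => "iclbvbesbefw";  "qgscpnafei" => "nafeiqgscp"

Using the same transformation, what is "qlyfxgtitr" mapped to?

gtitrqlyfx

Each output is the input with this applied: swap the front and back halves of the string.
Applying that to "qlyfxgtitr" gives "gtitrqlyfx".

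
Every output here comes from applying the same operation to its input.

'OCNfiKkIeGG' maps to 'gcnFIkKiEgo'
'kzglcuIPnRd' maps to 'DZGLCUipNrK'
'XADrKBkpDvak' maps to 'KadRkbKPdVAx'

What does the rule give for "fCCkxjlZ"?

Each output is the input with this applied: flip the case of every letter, then swap the first and last characters.
Doing the same to "fCCkxjlZ": "zccKXJLF".

zccKXJLF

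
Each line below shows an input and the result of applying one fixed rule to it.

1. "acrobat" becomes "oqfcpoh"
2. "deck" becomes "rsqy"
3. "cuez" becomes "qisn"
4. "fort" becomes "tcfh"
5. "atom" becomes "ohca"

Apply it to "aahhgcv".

The rule is to shift every letter 12 places backward in the alphabet (wrapping around).
"aahhgcv" → "oovvuqj".

oovvuqj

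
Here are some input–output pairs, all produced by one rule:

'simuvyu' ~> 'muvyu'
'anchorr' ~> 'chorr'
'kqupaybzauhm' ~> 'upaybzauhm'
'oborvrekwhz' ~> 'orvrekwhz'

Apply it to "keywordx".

ywordx

The rule is to delete the first 2 characters.
"keywordx" → "ywordx".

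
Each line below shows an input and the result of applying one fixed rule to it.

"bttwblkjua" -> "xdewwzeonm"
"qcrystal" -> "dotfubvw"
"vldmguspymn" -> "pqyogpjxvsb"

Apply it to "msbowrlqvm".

yppverzuot

The pattern: move the last 2 characters to the front (rotate right by 2), then shift every letter 3 places forward in the alphabet (wrapping around).
For "msbowrlqvm", step one produces "vmmsbowrlq"; step two turns that into "yppverzuot".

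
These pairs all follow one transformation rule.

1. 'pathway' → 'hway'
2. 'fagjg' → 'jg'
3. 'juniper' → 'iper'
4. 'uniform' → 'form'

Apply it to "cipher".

her

The pattern: delete the first 3 characters.
On "cipher" that produces "her".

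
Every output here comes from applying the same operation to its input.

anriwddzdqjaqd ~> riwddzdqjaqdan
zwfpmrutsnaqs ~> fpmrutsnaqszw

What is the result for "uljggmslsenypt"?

jggmslsenyptul

Rule — move the first 2 characters to the end (rotate left by 2).
For "uljggmslsenypt" the result is "jggmslsenyptul".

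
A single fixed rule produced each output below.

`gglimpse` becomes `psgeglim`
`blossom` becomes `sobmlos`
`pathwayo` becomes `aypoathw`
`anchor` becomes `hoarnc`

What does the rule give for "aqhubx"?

The pattern: swap the first and last characters, then move the last 3 characters to the front (rotate right by 3).
On "aqhubx": the first step gives "xqhuba", and the second then gives "ubaxqh".

ubaxqh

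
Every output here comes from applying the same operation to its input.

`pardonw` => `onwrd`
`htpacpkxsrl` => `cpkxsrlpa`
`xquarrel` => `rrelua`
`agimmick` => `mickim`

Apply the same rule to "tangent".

Each output is the input with this applied: delete the first 2 characters, then move the first 2 characters to the end (rotate left by 2).
Doing the same to "tangent": "entng".

entng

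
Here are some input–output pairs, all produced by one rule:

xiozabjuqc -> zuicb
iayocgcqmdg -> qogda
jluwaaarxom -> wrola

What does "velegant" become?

Looking at the pairs, the operation is to keep every other character starting from the second (positions 2nd, 4th, 6th, ...), then sort the characters into reverse alphabetical order.
Applying both steps to "velegant": "eeat", then "teea".

teea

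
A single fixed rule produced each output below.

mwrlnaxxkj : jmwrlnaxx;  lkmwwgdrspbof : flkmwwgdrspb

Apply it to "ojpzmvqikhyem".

mojpzmvqikhy

The rule is to move the last 2 characters to the front (rotate right by 2), then delete the first character.
On "ojpzmvqikhyem": the first step gives "emojpzmvqikhy", and the second then gives "mojpzmvqikhy".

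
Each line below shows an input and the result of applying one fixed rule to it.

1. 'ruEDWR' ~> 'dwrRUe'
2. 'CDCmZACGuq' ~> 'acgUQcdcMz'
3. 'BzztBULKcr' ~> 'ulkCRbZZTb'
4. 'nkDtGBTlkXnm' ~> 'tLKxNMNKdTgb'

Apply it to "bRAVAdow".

aDOWBrav

The rule is to flip the case of every letter, then swap the front and back halves of the string.
Starting from "bRAVAdow": after the first operation, "BravaDOW"; after the second, "aDOWBrav".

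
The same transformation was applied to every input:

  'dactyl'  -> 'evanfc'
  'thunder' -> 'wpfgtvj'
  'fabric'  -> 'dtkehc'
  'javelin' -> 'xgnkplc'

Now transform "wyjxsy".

lzuaya

Looking at the pairs, the operation is to shift every letter 2 places forward in the alphabet (wrapping around), then move the first 2 characters to the end (rotate left by 2).
For "wyjxsy", step one produces "yalzua"; step two turns that into "lzuaya".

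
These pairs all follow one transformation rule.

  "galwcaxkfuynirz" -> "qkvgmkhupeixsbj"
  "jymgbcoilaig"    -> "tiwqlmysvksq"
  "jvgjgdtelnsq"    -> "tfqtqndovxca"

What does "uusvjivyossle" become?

eecftsfiyccvo

The pattern: shift every letter 10 places forward in the alphabet (wrapping around).
For "uusvjivyossle" the result is "eecftsfiyccvo".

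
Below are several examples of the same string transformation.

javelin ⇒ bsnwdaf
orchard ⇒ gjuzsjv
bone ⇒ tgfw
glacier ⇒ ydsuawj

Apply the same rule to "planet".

The pattern: shift every letter 8 places backward in the alphabet (wrapping around).
On "planet" that produces "hdsfwl".

hdsfwl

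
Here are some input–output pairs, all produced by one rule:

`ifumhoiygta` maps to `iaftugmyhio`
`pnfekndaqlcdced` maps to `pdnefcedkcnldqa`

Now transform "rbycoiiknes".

rsbeynckoii

Looking at the pairs, the operation is to take characters alternately from the front and the back (1st, last, 2nd, 2nd-last, ...).
So "rbycoiiknes" becomes "rsbeynckoii".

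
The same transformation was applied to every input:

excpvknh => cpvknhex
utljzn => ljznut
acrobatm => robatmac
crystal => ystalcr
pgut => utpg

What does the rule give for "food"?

Looking at the pairs, the operation is to move the first 2 characters to the end (rotate left by 2).
So "food" becomes "odfo".

odfo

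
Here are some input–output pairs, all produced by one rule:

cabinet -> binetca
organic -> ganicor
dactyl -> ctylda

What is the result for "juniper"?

niperju

In each case the input is transformed by: move the first 2 characters to the end (rotate left by 2).
"juniper" → "niperju".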